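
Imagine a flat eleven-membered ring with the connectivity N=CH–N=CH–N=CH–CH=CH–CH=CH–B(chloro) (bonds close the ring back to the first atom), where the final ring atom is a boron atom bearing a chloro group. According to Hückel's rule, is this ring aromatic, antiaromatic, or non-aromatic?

Aromatic

The p orbitals form a continuous loop: every atom in a ring double bond is sp² and brings one electron to the p orbital; each =N– nitrogen is pyridine-type (lone pair in the sp² plane, one electron in the p orbital); the boron has an empty p orbital. The ring is fully conjugated.
π-electron count: 5 × 2 = 10 from the double-bond units + 0 from the B(chloro) atom = 10.
That gives a 4n+2 count (10, n = 2).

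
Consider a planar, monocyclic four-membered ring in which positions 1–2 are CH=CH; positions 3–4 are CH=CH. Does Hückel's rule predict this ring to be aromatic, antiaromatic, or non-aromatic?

Check conjugation: the double-bond atoms are sp², each contributing one p electron — every position has a p orbital, so the cyclic π system is continuous.
Counting π electrons: 2 × 2 = 4 from the 2 double-bond units.
4 = 4(1); a planar, fully conjugated 4n system is antiaromatic.
This is cyclobutadiene.

Antiaromatic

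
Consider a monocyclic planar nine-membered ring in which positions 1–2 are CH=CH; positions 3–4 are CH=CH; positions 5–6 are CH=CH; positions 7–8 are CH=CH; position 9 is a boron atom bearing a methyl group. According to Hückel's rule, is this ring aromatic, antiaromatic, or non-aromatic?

Every ring atom contributes a p orbital perpendicular to the ring (every atom in a ring double bond is sp² and brings one electron to the p orbital; the boron has an empty p orbital), so the π system is cyclic and fully conjugated.
π-electron count: 4 × 2 = 8 from the double-bond units + 0 from the B(methyl) atom = 8.
With 8 = 4·2 π electrons, Hückel's rule classifies the planar ring as antiaromatic.

Antiaromatic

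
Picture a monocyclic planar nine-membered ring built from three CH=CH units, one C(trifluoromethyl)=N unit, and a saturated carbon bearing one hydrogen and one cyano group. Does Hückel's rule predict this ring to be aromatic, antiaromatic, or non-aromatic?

Non-aromatic

The CH(cyano) carbon is saturated: that saturated carbon is sp³ and has no p orbital in the ring π system. Conjugation is not continuous around the ring.
Broken conjugation rules out both aromaticity and antiaromaticity.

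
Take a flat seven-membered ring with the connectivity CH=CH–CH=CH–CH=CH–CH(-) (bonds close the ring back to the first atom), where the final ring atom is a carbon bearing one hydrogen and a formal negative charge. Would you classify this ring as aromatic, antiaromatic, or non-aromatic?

All ring atoms are sp² and supply a p orbital to the ring (each doubly-bonded ring atom is sp² with one p-orbital electron; the carbanion's lone pair occupies the p orbital); the conjugation is uninterrupted.
Adding the contributions, 3 × 2 = 6 from the double-bond units + 2 from the CH(-) atom = 8.
8 is a 4n count (n = 2), so the planar conjugated ring is antiaromatic.

Antiaromatic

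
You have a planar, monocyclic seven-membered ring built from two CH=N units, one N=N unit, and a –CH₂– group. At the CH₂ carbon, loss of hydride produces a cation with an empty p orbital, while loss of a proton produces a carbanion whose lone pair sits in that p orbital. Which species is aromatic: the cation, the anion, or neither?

Both ions have a continuous loop of p orbitals — each ring atom is sp².
Cation: 3 × 2 + 0 = 6 π electrons → 4(1)+2, aromatic.
Anion: 3 × 2 + 2 = 8 π electrons → 4(2), antiaromatic.

The cation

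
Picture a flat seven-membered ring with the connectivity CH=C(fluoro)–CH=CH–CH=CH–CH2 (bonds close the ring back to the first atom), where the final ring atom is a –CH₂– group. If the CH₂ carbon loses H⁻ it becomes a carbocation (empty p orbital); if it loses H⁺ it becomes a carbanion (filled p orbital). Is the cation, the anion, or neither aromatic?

The cation

In either ion the ring is fully conjugated: every atom, including the new sp² carbon, supplies a p orbital.
Cation: 3 × 2 + 0 = 6 π electrons → 4(1)+2, aromatic.
Anion: 3 × 2 + 2 = 8 π electrons → 4(2), antiaromatic.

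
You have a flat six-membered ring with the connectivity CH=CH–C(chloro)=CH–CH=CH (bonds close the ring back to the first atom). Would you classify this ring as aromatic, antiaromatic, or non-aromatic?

The p orbitals form a continuous loop: every atom in a ring double bond is sp² and brings one electron to the p orbital. The ring is fully conjugated.
π-electron count: 3 × 2 = 6 from the 3 double-bond units.
That gives a 4n+2 count (6, n = 1).

Aromatic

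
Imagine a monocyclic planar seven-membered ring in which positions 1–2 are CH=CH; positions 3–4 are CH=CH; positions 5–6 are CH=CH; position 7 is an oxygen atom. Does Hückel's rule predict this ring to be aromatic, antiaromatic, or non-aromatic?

The p orbitals form a continuous loop: the double-bond atoms are sp², each contributing one p electron; the oxygen donates one lone pair from its p orbital. The ring is fully conjugated.
π-electron count: 3 × 2 = 6 from the double-bond units + 2 from the O atom = 8.
8 is a 4n count (n = 2), so the planar conjugated ring is antiaromatic.

Antiaromatic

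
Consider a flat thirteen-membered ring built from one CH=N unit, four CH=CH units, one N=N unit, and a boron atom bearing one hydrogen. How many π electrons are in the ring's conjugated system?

12

All ring atoms are sp² and supply a p orbital to the ring (each doubly-bonded ring atom is sp² with one p-orbital electron; each sp² =N– keeps its lone pair in-plane and puts one electron into the π system; the boron has an empty p orbital); the conjugation is uninterrupted.
π-electron count: 6 × 2 = 12 from the double-bond units + 0 from the BH atom = 12.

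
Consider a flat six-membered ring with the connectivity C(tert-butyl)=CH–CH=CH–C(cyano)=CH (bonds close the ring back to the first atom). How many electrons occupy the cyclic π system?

6

Check conjugation: every atom in a ring double bond is sp² and brings one electron to the p orbital — every position has a p orbital, so the cyclic π system is continuous.
π-electron count: 3 × 2 = 6 from the 3 double-bond units.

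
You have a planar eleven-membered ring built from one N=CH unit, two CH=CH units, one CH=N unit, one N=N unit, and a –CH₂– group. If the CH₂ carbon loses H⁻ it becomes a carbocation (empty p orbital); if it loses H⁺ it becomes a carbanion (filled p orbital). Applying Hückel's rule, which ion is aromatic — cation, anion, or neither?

In either ion the ring is fully conjugated: every atom, including the new sp² carbon, supplies a p orbital.
Cation: 5 × 2 + 0 = 10 π electrons → 4(2)+2, aromatic.
Anion: 5 × 2 + 2 = 12 π electrons → 4(3), antiaromatic.

The cation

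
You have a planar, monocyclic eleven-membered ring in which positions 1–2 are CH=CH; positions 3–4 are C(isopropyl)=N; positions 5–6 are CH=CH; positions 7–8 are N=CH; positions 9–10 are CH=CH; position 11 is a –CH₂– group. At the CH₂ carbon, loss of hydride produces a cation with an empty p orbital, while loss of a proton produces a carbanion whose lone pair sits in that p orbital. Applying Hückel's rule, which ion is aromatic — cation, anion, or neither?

The cation

In either ion the ring is fully conjugated: every atom, including the new sp² carbon, supplies a p orbital.
Cation: 5 × 2 + 0 = 10 π electrons → 4(2)+2, aromatic.
Anion: 5 × 2 + 2 = 12 π electrons → 4(3), antiaromatic.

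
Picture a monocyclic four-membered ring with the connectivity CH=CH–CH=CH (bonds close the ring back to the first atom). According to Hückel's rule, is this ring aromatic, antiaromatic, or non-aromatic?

Antiaromatic

Every ring atom contributes a p orbital perpendicular to the ring (each doubly-bonded ring atom is sp² with one p-orbital electron), so the π system is cyclic and fully conjugated.
π-electron count: 2 × 2 = 4 from the 2 double-bond units.
4 = 4(1); a planar, fully conjugated 4n system is antiaromatic.
(This ring is cyclobutadiene.)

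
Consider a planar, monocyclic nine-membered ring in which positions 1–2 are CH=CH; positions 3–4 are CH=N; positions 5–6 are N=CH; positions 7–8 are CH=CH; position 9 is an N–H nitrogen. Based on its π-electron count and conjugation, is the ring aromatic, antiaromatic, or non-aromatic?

The p orbitals form a continuous loop: every atom in a ring double bond is sp² and brings one electron to the p orbital; each sp² =N– keeps its lone pair in-plane and puts one electron into the π system; the pyrrole-type nitrogen donates its lone pair from the p orbital. The ring is fully conjugated.
Adding the contributions, 4 × 2 = 8 from the double-bond units + 2 from the NH atom = 10.
With 10 π electrons (n = 2), the Hückel 4n+2 condition holds.

Aromatic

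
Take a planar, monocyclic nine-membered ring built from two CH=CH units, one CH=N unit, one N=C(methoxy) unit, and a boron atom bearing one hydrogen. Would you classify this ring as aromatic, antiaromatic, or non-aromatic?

Every ring atom contributes a p orbital perpendicular to the ring (the double-bond atoms are sp², each contributing one p electron; each sp² =N– keeps its lone pair in-plane and puts one electron into the π system; the boron has an empty p orbital), so the π system is cyclic and fully conjugated.
Counting π electrons: 4 × 2 = 8 from the double-bond units + 0 from the BH atom = 8.
8 is a 4n count (n = 2), so the planar conjugated ring is antiaromatic.

Antiaromatic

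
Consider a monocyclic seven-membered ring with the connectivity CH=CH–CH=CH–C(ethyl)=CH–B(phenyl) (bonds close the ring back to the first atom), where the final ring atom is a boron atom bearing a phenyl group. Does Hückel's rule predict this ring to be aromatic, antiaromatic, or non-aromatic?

Aromatic

Check conjugation: the double-bond atoms are sp², each contributing one p electron; the boron has an empty p orbital — every position has a p orbital, so the cyclic π system is continuous.
Tallying contributions gives 3 × 2 = 6 from the double-bond units + 0 from the B(phenyl) atom = 6.
Since 6 = 4·1 + 2, the ring meets the 4n+2 criterion.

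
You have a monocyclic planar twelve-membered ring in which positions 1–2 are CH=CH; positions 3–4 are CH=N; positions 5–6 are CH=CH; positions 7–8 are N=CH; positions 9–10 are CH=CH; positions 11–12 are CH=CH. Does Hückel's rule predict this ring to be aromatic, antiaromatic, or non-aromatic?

Antiaromatic

Every ring atom contributes a p orbital perpendicular to the ring (each doubly-bonded ring atom is sp² with one p-orbital electron; each =N– nitrogen is pyridine-type (lone pair in the sp² plane, one electron in the p orbital)), so the π system is cyclic and fully conjugated.
Counting π electrons: 6 × 2 = 12 from the 6 double-bond units.
12 = 4(3); a planar, fully conjugated 4n system is antiaromatic.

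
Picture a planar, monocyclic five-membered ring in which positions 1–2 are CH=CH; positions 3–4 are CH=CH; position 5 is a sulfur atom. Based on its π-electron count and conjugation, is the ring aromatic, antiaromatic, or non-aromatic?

Aromatic

Every ring atom contributes a p orbital perpendicular to the ring (the double-bond atoms are sp², each contributing one p electron; the sulfur donates one lone pair from its p orbital), so the π system is cyclic and fully conjugated.
Counting π electrons: 2 × 2 = 4 from the double-bond units + 2 from the S atom = 6.
Since 6 = 4·1 + 2, the ring meets the 4n+2 criterion.
(This ring is thiophene.)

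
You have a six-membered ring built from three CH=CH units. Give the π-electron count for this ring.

6

Every ring atom contributes a p orbital perpendicular to the ring (the double-bond atoms are sp², each contributing one p electron), so the π system is cyclic and fully conjugated.
Counting π electrons: 3 × 2 = 6 from the 3 double-bond units.
This is benzene.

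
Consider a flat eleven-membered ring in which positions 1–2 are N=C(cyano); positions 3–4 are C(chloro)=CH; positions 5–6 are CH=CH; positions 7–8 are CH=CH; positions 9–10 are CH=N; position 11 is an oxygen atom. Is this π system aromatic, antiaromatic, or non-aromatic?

All ring atoms are sp² and supply a p orbital to the ring (each doubly-bonded ring atom is sp² with one p-orbital electron; each =N– nitrogen is pyridine-type (lone pair in the sp² plane, one electron in the p orbital); the oxygen donates one lone pair from its p orbital); the conjugation is uninterrupted.
Adding the contributions, 5 × 2 = 10 from the double-bond units + 2 from the O atom = 12.
A 4n π count (12, n = 3) in a planar conjugated ring means antiaromatic.

Antiaromatic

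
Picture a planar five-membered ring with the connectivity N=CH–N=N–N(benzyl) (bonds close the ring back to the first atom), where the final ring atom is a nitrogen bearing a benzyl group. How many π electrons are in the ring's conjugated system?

The p orbitals form a continuous loop: each doubly-bonded ring atom is sp² with one p-orbital electron; the doubly-bonded nitrogens are pyridine-type — their lone pairs lie in the ring plane, leaving one electron in the p orbital; the pyrrole-type nitrogen donates its lone pair from the p orbital. The ring is fully conjugated.
π-electron count: 2 × 2 = 4 from the double-bond units + 2 from the N(benzyl) atom = 6.

6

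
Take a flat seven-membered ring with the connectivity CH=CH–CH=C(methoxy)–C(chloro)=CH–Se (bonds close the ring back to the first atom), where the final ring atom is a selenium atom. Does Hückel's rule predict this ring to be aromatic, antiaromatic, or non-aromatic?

All ring atoms are sp² and supply a p orbital to the ring (every atom in a ring double bond is sp² and brings one electron to the p orbital; the selenium donates one lone pair from its p orbital); the conjugation is uninterrupted.
Tallying contributions gives 3 × 2 = 6 from the double-bond units + 2 from the Se atom = 8.
A 4n π count (8, n = 2) in a planar conjugated ring means antiaromatic.

Antiaromatic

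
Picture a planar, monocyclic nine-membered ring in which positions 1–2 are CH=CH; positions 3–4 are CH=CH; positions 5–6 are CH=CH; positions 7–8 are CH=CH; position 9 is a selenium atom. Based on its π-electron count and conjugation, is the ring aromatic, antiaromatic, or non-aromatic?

Aromatic

The p orbitals form a continuous loop: the double-bond atoms are sp², each contributing one p electron; the selenium donates one lone pair from its p orbital. The ring is fully conjugated.
Adding the contributions, 4 × 2 = 8 from the double-bond units + 2 from the Se atom = 10.
With 10 π electrons (n = 2), the Hückel 4n+2 condition holds.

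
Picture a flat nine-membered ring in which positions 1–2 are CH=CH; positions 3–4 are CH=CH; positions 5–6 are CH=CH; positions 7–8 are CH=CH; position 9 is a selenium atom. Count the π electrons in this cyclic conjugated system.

Every ring atom contributes a p orbital perpendicular to the ring (each doubly-bonded ring atom is sp² with one p-orbital electron; the selenium donates one lone pair from its p orbital), so the π system is cyclic and fully conjugated.
Counting π electrons: 4 × 2 = 8 from the double-bond units + 2 from the Se atom = 10.

10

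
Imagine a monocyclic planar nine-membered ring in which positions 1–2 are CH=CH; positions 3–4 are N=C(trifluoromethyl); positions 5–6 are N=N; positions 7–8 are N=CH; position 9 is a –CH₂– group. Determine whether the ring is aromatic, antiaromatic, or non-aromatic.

Non-aromatic

The CH2 carbon is saturated: the tetrahedral CH₂ carbon is sp³ and has no p orbital in the ring π system. Conjugation is not continuous around the ring.
Broken conjugation rules out both aromaticity and antiaromaticity.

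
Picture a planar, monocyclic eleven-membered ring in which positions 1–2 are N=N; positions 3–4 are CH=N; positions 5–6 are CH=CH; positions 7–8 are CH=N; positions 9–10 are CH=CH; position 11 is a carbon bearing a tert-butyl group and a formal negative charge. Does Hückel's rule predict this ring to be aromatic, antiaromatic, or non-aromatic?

The p orbitals form a continuous loop: each doubly-bonded ring atom is sp² with one p-orbital electron; each =N– nitrogen is pyridine-type (lone pair in the sp² plane, one electron in the p orbital); the carbanion's lone pair occupies the p orbital. The ring is fully conjugated.
Counting π electrons: 5 × 2 = 10 from the double-bond units + 2 from the C(tert-butyl)(-) atom = 12.
12 = 4(3); a planar, fully conjugated 4n system is antiaromatic.

Antiaromatic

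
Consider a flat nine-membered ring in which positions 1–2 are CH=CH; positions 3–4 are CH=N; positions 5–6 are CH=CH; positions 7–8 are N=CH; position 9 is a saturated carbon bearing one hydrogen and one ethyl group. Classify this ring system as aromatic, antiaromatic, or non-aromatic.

At the CH(ethyl) position, that saturated carbon is sp³ and has no p orbital in the ring π system; the ring's p-orbital overlap is broken there.
A ring that is not fully conjugated cannot be aromatic or antiaromatic regardless of its π-electron count.

Non-aromatic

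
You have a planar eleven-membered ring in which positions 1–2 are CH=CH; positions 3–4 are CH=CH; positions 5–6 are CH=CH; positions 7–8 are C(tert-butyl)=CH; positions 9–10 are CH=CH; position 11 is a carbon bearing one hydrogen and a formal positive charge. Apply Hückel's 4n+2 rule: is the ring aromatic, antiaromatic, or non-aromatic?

Every ring atom contributes a p orbital perpendicular to the ring (the double-bond atoms are sp², each contributing one p electron; the carbocation has an empty p orbital), so the π system is cyclic and fully conjugated.
Tallying contributions gives 5 × 2 = 10 from the double-bond units + 0 from the CH(+) atom = 10.
With 10 π electrons (n = 2), the Hückel 4n+2 condition holds.

Aromatic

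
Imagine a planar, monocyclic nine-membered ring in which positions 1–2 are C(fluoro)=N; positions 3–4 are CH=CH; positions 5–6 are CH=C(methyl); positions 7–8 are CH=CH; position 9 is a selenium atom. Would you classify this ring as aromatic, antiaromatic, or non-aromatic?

Check conjugation: every atom in a ring double bond is sp² and brings one electron to the p orbital; each =N– nitrogen is pyridine-type (lone pair in the sp² plane, one electron in the p orbital); the selenium donates one lone pair from its p orbital — every position has a p orbital, so the cyclic π system is continuous.
Adding the contributions, 4 × 2 = 8 from the double-bond units + 2 from the Se atom = 10.
Since 10 = 4·2 + 2, the ring meets the 4n+2 criterion.

Aromatic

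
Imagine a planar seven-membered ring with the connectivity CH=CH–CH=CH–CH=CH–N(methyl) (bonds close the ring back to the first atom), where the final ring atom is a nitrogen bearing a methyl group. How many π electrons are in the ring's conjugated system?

8

Check conjugation: the double-bond atoms are sp², each contributing one p electron; the pyrrole-type nitrogen donates its lone pair from the p orbital — every position has a p orbital, so the cyclic π system is continuous.
π-electron count: 3 × 2 = 6 from the double-bond units + 2 from the N(methyl) atom = 8.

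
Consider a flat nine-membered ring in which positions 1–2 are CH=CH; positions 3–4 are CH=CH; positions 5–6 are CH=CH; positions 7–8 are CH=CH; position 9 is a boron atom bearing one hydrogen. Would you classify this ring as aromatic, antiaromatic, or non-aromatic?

Every ring atom contributes a p orbital perpendicular to the ring (the double-bond atoms are sp², each contributing one p electron; the boron has an empty p orbital), so the π system is cyclic and fully conjugated.
Tallying contributions gives 4 × 2 = 8 from the double-bond units + 0 from the BH atom = 8.
8 is a 4n count (n = 2), so the planar conjugated ring is antiaromatic.

Antiaromatic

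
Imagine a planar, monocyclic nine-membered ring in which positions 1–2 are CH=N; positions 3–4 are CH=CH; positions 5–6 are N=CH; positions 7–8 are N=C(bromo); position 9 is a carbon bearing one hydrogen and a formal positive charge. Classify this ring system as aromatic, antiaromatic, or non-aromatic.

Every ring atom contributes a p orbital perpendicular to the ring (each doubly-bonded ring atom is sp² with one p-orbital electron; each sp² =N– keeps its lone pair in-plane and puts one electron into the π system; the carbocation has an empty p orbital), so the π system is cyclic and fully conjugated.
Tallying contributions gives 4 × 2 = 8 from the double-bond units + 0 from the CH(+) atom = 8.
A 4n π count (8, n = 2) in a planar conjugated ring means antiaromatic.

Antiaromatic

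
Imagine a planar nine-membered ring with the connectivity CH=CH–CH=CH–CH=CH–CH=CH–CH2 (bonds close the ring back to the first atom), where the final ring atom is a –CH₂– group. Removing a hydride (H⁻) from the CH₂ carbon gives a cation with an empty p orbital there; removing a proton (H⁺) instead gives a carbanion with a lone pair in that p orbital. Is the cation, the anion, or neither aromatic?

The anion

In either ion the ring is fully conjugated: every atom, including the new sp² carbon, supplies a p orbital.
Cation: 4 × 2 + 0 = 8 π electrons → 4(2), antiaromatic.
Anion: 4 × 2 + 2 = 10 π electrons → 4(2)+2, aromatic.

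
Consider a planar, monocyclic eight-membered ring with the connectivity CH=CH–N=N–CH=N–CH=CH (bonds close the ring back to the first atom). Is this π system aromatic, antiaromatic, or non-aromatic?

Check conjugation: the double-bond atoms are sp², each contributing one p electron; each sp² =N– keeps its lone pair in-plane and puts one electron into the π system — every position has a p orbital, so the cyclic π system is continuous.
π-electron count: 4 × 2 = 8 from the 4 double-bond units.
8 is a 4n count (n = 2), so the planar conjugated ring is antiaromatic.

Antiaromatic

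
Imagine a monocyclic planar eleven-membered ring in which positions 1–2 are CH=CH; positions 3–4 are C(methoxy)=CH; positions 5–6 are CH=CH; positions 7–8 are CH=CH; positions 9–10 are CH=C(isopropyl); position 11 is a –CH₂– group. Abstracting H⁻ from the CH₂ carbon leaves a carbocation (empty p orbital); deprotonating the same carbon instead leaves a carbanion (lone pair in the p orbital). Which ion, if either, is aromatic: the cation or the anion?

The cation

Both ions have a continuous loop of p orbitals — each ring atom is sp².
Cation: 5 × 2 + 0 = 10 π electrons → 4(2)+2, aromatic.
Anion: 5 × 2 + 2 = 12 π electrons → 4(3), antiaromatic.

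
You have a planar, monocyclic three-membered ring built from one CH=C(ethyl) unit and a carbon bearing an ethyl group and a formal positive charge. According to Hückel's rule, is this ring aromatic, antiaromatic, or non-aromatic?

Aromatic

Every ring atom contributes a p orbital perpendicular to the ring (each doubly-bonded ring atom is sp² with one p-orbital electron; the carbocation has an empty p orbital), so the π system is cyclic and fully conjugated.
Counting π electrons: 1 × 2 = 2 from the double-bond unit + 0 from the C(ethyl)(+) atom = 2.
2 = 4(0) + 2, which satisfies Hückel's 4n+2 rule.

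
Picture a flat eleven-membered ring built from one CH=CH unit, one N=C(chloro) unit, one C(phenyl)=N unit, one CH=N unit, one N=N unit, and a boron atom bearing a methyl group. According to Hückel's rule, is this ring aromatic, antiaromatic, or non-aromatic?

Check conjugation: the double-bond atoms are sp², each contributing one p electron; the doubly-bonded nitrogens are pyridine-type — their lone pairs lie in the ring plane, leaving one electron in the p orbital; the boron has an empty p orbital — every position has a p orbital, so the cyclic π system is continuous.
Counting π electrons: 5 × 2 = 10 from the double-bond units + 0 from the B(methyl) atom = 10.
Since 10 = 4·2 + 2, the ring meets the 4n+2 criterion.

Aromatic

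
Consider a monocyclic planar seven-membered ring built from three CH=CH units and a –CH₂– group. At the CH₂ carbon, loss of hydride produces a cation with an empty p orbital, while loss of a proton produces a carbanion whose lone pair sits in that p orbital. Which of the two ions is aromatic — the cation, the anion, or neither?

Both ions have a continuous loop of p orbitals — each ring atom is sp².
Cation: 3 × 2 + 0 = 6 π electrons → 4(1)+2, aromatic.
Anion: 3 × 2 + 2 = 8 π electrons → 4(2), antiaromatic.

The cation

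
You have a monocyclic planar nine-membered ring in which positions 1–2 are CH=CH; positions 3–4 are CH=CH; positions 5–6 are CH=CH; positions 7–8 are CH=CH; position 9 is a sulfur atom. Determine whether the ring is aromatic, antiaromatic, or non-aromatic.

Every ring atom contributes a p orbital perpendicular to the ring (every atom in a ring double bond is sp² and brings one electron to the p orbital; the sulfur donates one lone pair from its p orbital), so the π system is cyclic and fully conjugated.
π-electron count: 4 × 2 = 8 from the double-bond units + 2 from the S atom = 10.
With 10 π electrons (n = 2), the Hückel 4n+2 condition holds.

Aromatic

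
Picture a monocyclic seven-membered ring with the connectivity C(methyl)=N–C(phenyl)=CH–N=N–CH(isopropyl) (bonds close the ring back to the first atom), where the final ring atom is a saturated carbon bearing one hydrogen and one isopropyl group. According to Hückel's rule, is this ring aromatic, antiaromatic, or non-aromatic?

The CH(isopropyl) position has four σ bonds — that saturated carbon is sp³ and has no p orbital in the ring π system — so the cyclic conjugation is interrupted.
Without a continuous loop of overlapping p orbitals the Hückel electron count never comes into play.

Non-aromatic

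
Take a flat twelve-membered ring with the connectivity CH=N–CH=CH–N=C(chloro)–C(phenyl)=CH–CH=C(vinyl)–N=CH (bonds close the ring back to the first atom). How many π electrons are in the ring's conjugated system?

The p orbitals form a continuous loop: every atom in a ring double bond is sp² and brings one electron to the p orbital; the doubly-bonded nitrogens are pyridine-type — their lone pairs lie in the ring plane, leaving one electron in the p orbital. The ring is fully conjugated.
Adding the contributions, 6 × 2 = 12 from the 6 double-bond units.

12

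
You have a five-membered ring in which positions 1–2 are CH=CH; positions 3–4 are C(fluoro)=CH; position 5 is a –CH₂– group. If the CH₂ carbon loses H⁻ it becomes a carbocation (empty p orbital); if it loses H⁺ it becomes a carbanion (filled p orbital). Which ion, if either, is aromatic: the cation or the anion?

The anion

Both ions have a continuous loop of p orbitals — each ring atom is sp².
Cation: 2 × 2 + 0 = 4 π electrons → 4(1), antiaromatic.
Anion: 2 × 2 + 2 = 6 π electrons → 4(1)+2, aromatic.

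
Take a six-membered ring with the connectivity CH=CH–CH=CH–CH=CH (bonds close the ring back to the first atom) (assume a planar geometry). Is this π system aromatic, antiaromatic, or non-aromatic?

Aromatic

Check conjugation: the double-bond atoms are sp², each contributing one p electron — every position has a p orbital, so the cyclic π system is continuous.
π-electron count: 3 × 2 = 6 from the 3 double-bond units.
That gives a 4n+2 count (6, n = 1).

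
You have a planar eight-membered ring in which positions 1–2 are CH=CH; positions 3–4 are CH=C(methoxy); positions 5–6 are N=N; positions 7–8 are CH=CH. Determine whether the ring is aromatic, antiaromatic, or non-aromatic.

All ring atoms are sp² and supply a p orbital to the ring (the double-bond atoms are sp², each contributing one p electron; each sp² =N– keeps its lone pair in-plane and puts one electron into the π system); the conjugation is uninterrupted.
Tallying contributions gives 4 × 2 = 8 from the 4 double-bond units.
With 8 = 4·2 π electrons, Hückel's rule classifies the planar ring as antiaromatic.

Antiaromatic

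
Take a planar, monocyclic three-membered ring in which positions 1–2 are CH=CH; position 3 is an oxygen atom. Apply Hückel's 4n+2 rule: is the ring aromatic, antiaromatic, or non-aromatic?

Antiaromatic

All ring atoms are sp² and supply a p orbital to the ring (every atom in a ring double bond is sp² and brings one electron to the p orbital; the oxygen donates one lone pair from its p orbital); the conjugation is uninterrupted.
Tallying contributions gives 1 × 2 = 2 from the double-bond unit + 2 from the O atom = 4.
4 = 4(1); a planar, fully conjugated 4n system is antiaromatic.
This is oxirene.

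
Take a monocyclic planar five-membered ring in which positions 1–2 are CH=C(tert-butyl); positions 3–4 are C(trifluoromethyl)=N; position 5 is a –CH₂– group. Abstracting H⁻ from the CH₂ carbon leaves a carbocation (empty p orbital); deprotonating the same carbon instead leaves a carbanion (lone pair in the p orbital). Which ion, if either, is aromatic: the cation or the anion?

Both ions have a continuous loop of p orbitals — each ring atom is sp².
Cation: 2 × 2 + 0 = 4 π electrons → 4(1), antiaromatic.
Anion: 2 × 2 + 2 = 6 π electrons → 4(1)+2, aromatic.

The anion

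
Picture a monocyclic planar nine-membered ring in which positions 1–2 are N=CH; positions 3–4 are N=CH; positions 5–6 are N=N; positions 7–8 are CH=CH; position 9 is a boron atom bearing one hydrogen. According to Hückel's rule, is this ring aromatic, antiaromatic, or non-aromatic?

Antiaromatic

Check conjugation: each doubly-bonded ring atom is sp² with one p-orbital electron; the doubly-bonded nitrogens are pyridine-type — their lone pairs lie in the ring plane, leaving one electron in the p orbital; the boron has an empty p orbital — every position has a p orbital, so the cyclic π system is continuous.
Tallying contributions gives 4 × 2 = 8 from the double-bond units + 0 from the BH atom = 8.
With 8 = 4·2 π electrons, Hückel's rule classifies the planar ring as antiaromatic.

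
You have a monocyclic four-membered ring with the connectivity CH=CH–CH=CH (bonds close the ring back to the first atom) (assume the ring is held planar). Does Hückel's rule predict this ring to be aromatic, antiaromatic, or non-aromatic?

All ring atoms are sp² and supply a p orbital to the ring (each doubly-bonded ring atom is sp² with one p-orbital electron); the conjugation is uninterrupted.
Tallying contributions gives 2 × 2 = 4 from the 2 double-bond units.
4 = 4(1); a planar, fully conjugated 4n system is antiaromatic.
(The species described is cyclobutadiene.)

Antiaromatic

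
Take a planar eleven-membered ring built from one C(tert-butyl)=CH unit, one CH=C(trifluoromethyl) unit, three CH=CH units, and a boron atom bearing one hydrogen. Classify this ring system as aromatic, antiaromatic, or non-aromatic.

All ring atoms are sp² and supply a p orbital to the ring (the double-bond atoms are sp², each contributing one p electron; the boron has an empty p orbital); the conjugation is uninterrupted.
Adding the contributions, 5 × 2 = 10 from the double-bond units + 0 from the BH atom = 10.
10 = 4(2) + 2, which satisfies Hückel's 4n+2 rule.

Aromatic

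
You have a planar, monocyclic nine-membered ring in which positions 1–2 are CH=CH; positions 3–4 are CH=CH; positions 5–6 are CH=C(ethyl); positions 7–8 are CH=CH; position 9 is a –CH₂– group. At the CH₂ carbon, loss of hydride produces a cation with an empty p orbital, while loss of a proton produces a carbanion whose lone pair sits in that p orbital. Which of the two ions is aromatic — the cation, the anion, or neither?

The anion

Once that carbon is sp², every ring atom has a p orbital and both ions are fully conjugated.
Cation: 4 × 2 + 0 = 8 π electrons → 4(2), antiaromatic.
Anion: 4 × 2 + 2 = 10 π electrons → 4(2)+2, aromatic.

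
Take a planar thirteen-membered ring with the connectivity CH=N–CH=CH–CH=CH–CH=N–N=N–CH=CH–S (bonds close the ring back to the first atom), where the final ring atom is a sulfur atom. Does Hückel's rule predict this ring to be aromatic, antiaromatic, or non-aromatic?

Aromatic

All ring atoms are sp² and supply a p orbital to the ring (each doubly-bonded ring atom is sp² with one p-orbital electron; the doubly-bonded nitrogens are pyridine-type — their lone pairs lie in the ring plane, leaving one electron in the p orbital; the sulfur donates one lone pair from its p orbital); the conjugation is uninterrupted.
Adding the contributions, 6 × 2 = 12 from the double-bond units + 2 from the S atom = 14.
With 14 π electrons (n = 3), the Hückel 4n+2 condition holds.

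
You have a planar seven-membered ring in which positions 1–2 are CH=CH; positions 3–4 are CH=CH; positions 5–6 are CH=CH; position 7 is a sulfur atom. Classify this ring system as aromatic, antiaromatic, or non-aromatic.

Antiaromatic

All ring atoms are sp² and supply a p orbital to the ring (each doubly-bonded ring atom is sp² with one p-orbital electron; the sulfur donates one lone pair from its p orbital); the conjugation is uninterrupted.
Tallying contributions gives 3 × 2 = 6 from the double-bond units + 2 from the S atom = 8.
With 8 = 4·2 π electrons, Hückel's rule classifies the planar ring as antiaromatic.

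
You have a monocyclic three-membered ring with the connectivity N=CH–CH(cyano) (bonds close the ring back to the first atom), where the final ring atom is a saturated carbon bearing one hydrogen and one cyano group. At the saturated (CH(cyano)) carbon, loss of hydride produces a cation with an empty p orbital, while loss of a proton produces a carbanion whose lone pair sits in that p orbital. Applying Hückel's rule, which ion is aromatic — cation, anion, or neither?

The cation

Both ions have a continuous loop of p orbitals — each ring atom is sp².
Cation: 1 × 2 + 0 = 2 π electrons → 4(0)+2, aromatic.
Anion: 1 × 2 + 2 = 4 π electrons → 4(1), antiaromatic.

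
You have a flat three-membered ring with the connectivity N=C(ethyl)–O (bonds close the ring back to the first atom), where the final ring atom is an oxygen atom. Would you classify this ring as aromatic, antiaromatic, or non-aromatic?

Check conjugation: each doubly-bonded ring atom is sp² with one p-orbital electron; each sp² =N– keeps its lone pair in-plane and puts one electron into the π system; the oxygen donates one lone pair from its p orbital — every position has a p orbital, so the cyclic π system is continuous.
Adding the contributions, 1 × 2 = 2 from the double-bond unit + 2 from the O atom = 4.
4 is a 4n count (n = 1), so the planar conjugated ring is antiaromatic.

Antiaromatic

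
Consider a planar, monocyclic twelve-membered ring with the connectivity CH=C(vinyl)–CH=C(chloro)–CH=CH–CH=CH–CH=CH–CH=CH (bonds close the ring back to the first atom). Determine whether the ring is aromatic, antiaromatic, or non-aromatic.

Antiaromatic

The p orbitals form a continuous loop: each doubly-bonded ring atom is sp² with one p-orbital electron. The ring is fully conjugated.
Tallying contributions gives 6 × 2 = 12 from the 6 double-bond units.
12 = 4(3); a planar, fully conjugated 4n system is antiaromatic.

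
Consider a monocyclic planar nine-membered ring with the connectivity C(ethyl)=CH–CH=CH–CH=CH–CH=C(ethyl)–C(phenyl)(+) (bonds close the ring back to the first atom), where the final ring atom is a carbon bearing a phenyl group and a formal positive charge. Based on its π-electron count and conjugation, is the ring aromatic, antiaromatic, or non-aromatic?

Antiaromatic

Every ring atom contributes a p orbital perpendicular to the ring (every atom in a ring double bond is sp² and brings one electron to the p orbital; the carbocation has an empty p orbital), so the π system is cyclic and fully conjugated.
π-electron count: 4 × 2 = 8 from the double-bond units + 0 from the C(phenyl)(+) atom = 8.
With 8 = 4·2 π electrons, Hückel's rule classifies the planar ring as antiaromatic.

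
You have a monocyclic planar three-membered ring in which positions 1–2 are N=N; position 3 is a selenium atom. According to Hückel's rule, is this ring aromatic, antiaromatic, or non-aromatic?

Antiaromatic

Every ring atom contributes a p orbital perpendicular to the ring (every atom in a ring double bond is sp² and brings one electron to the p orbital; each sp² =N– keeps its lone pair in-plane and puts one electron into the π system; the selenium donates one lone pair from its p orbital), so the π system is cyclic and fully conjugated.
Adding the contributions, 1 × 2 = 2 from the double-bond unit + 2 from the Se atom = 4.
4 = 4(1); a planar, fully conjugated 4n system is antiaromatic.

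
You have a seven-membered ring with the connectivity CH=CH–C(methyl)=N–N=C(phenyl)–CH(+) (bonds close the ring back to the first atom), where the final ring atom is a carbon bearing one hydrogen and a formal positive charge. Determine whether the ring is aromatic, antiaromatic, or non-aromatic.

Aromatic

All ring atoms are sp² and supply a p orbital to the ring (every atom in a ring double bond is sp² and brings one electron to the p orbital; each sp² =N– keeps its lone pair in-plane and puts one electron into the π system; the carbocation has an empty p orbital); the conjugation is uninterrupted.
π-electron count: 3 × 2 = 6 from the double-bond units + 0 from the CH(+) atom = 6.
That gives a 4n+2 count (6, n = 1).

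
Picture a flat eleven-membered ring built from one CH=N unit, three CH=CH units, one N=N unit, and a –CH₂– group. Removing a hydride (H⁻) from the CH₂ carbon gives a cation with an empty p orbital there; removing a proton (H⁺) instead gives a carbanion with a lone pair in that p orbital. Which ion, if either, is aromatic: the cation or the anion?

In either ion the ring is fully conjugated: every atom, including the new sp² carbon, supplies a p orbital.
Cation: 5 × 2 + 0 = 10 π electrons → 4(2)+2, aromatic.
Anion: 5 × 2 + 2 = 12 π electrons → 4(3), antiaromatic.

The cation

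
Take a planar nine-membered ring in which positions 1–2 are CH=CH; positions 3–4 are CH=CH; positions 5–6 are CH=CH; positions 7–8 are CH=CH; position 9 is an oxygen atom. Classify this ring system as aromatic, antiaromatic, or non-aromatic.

Aromatic

Every ring atom contributes a p orbital perpendicular to the ring (every atom in a ring double bond is sp² and brings one electron to the p orbital; the oxygen donates one lone pair from its p orbital), so the π system is cyclic and fully conjugated.
Tallying contributions gives 4 × 2 = 8 from the double-bond units + 2 from the O atom = 10.
Since 10 = 4·2 + 2, the ring meets the 4n+2 criterion.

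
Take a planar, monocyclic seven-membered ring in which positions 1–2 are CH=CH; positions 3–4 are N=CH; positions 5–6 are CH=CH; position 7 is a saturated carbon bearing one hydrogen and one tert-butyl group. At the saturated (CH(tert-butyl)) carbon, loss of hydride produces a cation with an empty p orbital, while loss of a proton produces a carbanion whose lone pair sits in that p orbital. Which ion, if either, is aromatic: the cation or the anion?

The cation

In either ion the ring is fully conjugated: every atom, including the new sp² carbon, supplies a p orbital.
Cation: 3 × 2 + 0 = 6 π electrons → 4(1)+2, aromatic.
Anion: 3 × 2 + 2 = 8 π electrons → 4(2), antiaromatic.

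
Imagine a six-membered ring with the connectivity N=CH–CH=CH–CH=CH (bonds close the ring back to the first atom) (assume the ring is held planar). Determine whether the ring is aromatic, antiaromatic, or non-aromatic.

Every ring atom contributes a p orbital perpendicular to the ring (the double-bond atoms are sp², each contributing one p electron; each =N– nitrogen is pyridine-type (lone pair in the sp² plane, one electron in the p orbital)), so the π system is cyclic and fully conjugated.
π-electron count: 3 × 2 = 6 from the 3 double-bond units.
6 = 4(1) + 2, which satisfies Hückel's 4n+2 rule.

Aromatic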